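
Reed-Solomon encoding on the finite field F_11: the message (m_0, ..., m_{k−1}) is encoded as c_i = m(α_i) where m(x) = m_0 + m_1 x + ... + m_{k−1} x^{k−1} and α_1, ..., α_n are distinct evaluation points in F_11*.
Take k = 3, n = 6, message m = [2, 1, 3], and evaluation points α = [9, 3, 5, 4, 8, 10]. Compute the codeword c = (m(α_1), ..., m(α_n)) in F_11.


c = [1, 10, 5, 10, 4, 4]

Message polynomial: m(x) = 2 + 1·x + 3·x^2 (mod 11).
For each evaluation point α_i, compute m(α_i) mod 11:
  α_1 = 9: Horner steps 3 → 6 → 1, so m(9) = 1.
  α_2 = 3: Horner steps 3 → 10 → 10, so m(3) = 10.
  α_3 = 5: Horner steps 3 → 5 → 5, so m(5) = 5.
  α_4 = 4: Horner steps 3 → 2 → 10, so m(4) = 10.
  α_5 = 8: Horner steps 3 → 3 → 4, so m(8) = 4.
  α_6 = 10: Horner steps 3 → 9 → 4, so m(10) = 4.
Codeword c = [1, 10, 5, 10, 4, 4] ∈ F_11^6.


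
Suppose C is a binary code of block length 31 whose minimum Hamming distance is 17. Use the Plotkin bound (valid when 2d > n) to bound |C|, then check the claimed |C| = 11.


Plotkin bound M ≤ 10; given |C| = 11 > bound (violated).

Check applicability: 2d = 34, n = 31.
2d − n = 3 > 0, so Plotkin applies.
Compute d/(2d−n) = 17/3 ≈ 5.6667.
⌊d/(2d−n)⌋ = 5.
Plotkin bound: M ≤ 2·5 = 10.
Given |C| = 11, check: VIOLATED.
This |C| is above the Plotkin bound, so no binary code with n = 31, d = 17 and 11 codewords exists.


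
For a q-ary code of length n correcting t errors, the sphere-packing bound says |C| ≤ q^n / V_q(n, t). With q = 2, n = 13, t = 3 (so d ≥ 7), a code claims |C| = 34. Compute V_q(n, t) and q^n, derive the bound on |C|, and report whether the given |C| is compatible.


V_q(n, t) = 378, q^n = 8192, Hamming bound = 21, |C| = 34 > bound (violated).

Step 1: Compute V_q(n, t) = Σ_{j=0}^3 C(n, j) (q−1)^j.
  j = 0: C(13,0)·(1)^0 = 1·1 = 1.
  j = 1: C(13,1)·(1)^1 = 13·1 = 13.
  j = 2: C(13,2)·(1)^2 = 78·1 = 78.
  j = 3: C(13,3)·(1)^3 = 286·1 = 286.
  V_q(n, t) = 1 + 13 + 78 + 286 = 378.
Step 2: q^n = 2^13 = 8192.
Step 3: Hamming bound ⌊q^n / V_q(n,t)⌋ = ⌊8192/378⌋ = 21.
Step 4: Compare |C| = 34 to 21: violated.
The claimed |C| lies above the Hamming bound, so no 2-ary code of length 13 with d ≥ 7 can have 34 codewords.


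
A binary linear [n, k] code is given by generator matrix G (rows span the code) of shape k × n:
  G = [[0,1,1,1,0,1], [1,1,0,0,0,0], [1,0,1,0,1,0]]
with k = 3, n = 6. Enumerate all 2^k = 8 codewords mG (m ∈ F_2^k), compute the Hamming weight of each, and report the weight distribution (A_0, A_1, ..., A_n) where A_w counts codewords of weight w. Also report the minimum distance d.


Weight distribution: A_0 = 1, A_2 = 1, A_3 = 3, A_4 = 2, A_5 = 1. Minimum distance d = 2.

Enumerate all 2^3 = 8 messages m ∈ F_2^3.
For each, compute codeword c = mG in F_2^6, then tally its weight.
  m = 000 → c = 000000, weight = 0.
  m = 100 → c = 011101, weight = 4.
  m = 010 → c = 110000, weight = 2.
  m = 110 → c = 101101, weight = 4.
  m = 001 → c = 101010, weight = 3.
  m = 101 → c = 110111, weight = 5.
  m = 011 → c = 011010, weight = 3.
  m = 111 → c = 000111, weight = 3.
Tally weights:
  weight 0: 1 codewords.
  weight 2: 1 codewords.
  weight 3: 3 codewords.
  weight 4: 2 codewords.
  weight 5: 1 codewords.
Minimum distance d = smallest w > 0 with A_w > 0 = 2.
Sanity: Σ A_w = 8 = 2^3 = 8 ✓.


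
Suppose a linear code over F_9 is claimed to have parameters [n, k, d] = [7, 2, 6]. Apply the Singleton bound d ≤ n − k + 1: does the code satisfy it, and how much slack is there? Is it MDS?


Singleton RHS = n − k + 1 = 6, slack = 0, bound satisfied, MDS.

Singleton bound: d ≤ n − k + 1.
Here n = 7, k = 2, so n − k + 1 = 6.
Given d = 6, check d ≤ 6: YES.
Slack = (n − k + 1) − d = 0.
The code is MDS (slack = 0).
Description: the claimed parameters are [7, 2, 6]_9; such a code would be MDS (meets Singleton bound).


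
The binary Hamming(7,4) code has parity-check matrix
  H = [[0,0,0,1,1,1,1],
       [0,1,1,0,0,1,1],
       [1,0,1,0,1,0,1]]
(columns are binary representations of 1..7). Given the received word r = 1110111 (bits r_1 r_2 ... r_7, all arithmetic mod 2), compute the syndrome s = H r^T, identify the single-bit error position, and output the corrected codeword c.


s = (1, 0, 0)^T, error position = 4, corrected codeword c = 1111111

Compute s = H r^T mod 2 one row at a time:
  s_1 = 0 + 1 + 1 + 1 = 3 ≡ 1 (mod 2).
  s_2 = 1 + 1 + 1 + 1 = 4 ≡ 0 (mod 2).
  s_3 = 1 + 1 + 1 + 1 = 4 ≡ 0 (mod 2).
s = (1, 0, 0)^T — this equals column 4 of H (binary 100), so error is at position 4.
Correct: flip bit 4 of r = 1110111 to get c = 1111111.


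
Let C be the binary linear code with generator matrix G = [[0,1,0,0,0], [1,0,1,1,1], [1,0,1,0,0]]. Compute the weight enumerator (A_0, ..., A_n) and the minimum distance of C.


Weight distribution: A_0 = 1, A_1 = 1, A_2 = 2, A_3 = 2, A_4 = 1, A_5 = 1. Minimum distance d = 1.

Enumerate all 2^3 = 8 messages m ∈ F_2^3.
For each, compute codeword c = mG in F_2^5, then tally its weight.
  m = 000 → c = 00000, weight = 0.
  m = 100 → c = 01000, weight = 1.
  m = 010 → c = 10111, weight = 4.
  m = 110 → c = 11111, weight = 5.
  m = 001 → c = 10100, weight = 2.
  m = 101 → c = 11100, weight = 3.
  m = 011 → c = 00011, weight = 2.
  m = 111 → c = 01011, weight = 3.
Tally weights:
  weight 0: 1 codewords.
  weight 1: 1 codewords.
  weight 2: 2 codewords.
  weight 3: 2 codewords.
  weight 4: 1 codewords.
  weight 5: 1 codewords.
Minimum distance d = smallest w > 0 with A_w > 0 = 1.
Sanity: Σ A_w = 8 = 2^3 = 8 ✓.


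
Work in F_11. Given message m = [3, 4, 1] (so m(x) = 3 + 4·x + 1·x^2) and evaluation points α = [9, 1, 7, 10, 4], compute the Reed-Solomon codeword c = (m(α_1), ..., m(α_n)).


c = [10, 8, 3, 0, 2]

Message polynomial: m(x) = 3 + 4·x + 1·x^2 (mod 11).
For each evaluation point α_i, compute m(α_i) mod 11:
  α_1 = 9: Horner steps 1 → 2 → 10, so m(9) = 10.
  α_2 = 1: Horner steps 1 → 5 → 8, so m(1) = 8.
  α_3 = 7: Horner steps 1 → 0 → 3, so m(7) = 3.
  α_4 = 10: Horner steps 1 → 3 → 0, so m(10) = 0.
  α_5 = 4: Horner steps 1 → 8 → 2, so m(4) = 2.
Codeword c = [10, 8, 3, 0, 2] ∈ F_11^5.


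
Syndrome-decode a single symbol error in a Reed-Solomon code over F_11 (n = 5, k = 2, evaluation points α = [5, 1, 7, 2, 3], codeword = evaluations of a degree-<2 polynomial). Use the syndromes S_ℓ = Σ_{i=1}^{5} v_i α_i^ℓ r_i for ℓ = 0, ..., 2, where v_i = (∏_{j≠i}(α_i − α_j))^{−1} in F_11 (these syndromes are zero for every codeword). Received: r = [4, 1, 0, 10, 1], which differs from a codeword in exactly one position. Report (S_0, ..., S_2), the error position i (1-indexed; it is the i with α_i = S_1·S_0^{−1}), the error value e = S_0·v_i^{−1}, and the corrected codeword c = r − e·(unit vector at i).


S = (3, 9, 5), error at position 5, error magnitude e = 4, c = [4, 1, 0, 10, 8].

Step 1: column multipliers v_i = (∏_{j≠i}(α_i − α_j))^{−1} mod 11.
  i = 1 (α = 5): (5−1)(5−7)(5−2)(5−3) = 4·(−2)·3·2 = −48 ≡ 7, so v_1 = 7^{−1} = 8 (mod 11).
  i = 2 (α = 1): (1−5)(1−7)(1−2)(1−3) = (−4)·(−6)·(−1)·(−2) = 48 ≡ 4, so v_2 = 4^{−1} = 3 (mod 11).
  i = 3 (α = 7): (7−5)(7−1)(7−2)(7−3) = 2·6·5·4 = 240 ≡ 9, so v_3 = 9^{−1} = 5 (mod 11).
  i = 4 (α = 2): (2−5)(2−1)(2−7)(2−3) = (−3)·1·(−5)·(−1) = −15 ≡ 7, so v_4 = 7^{−1} = 8 (mod 11).
  i = 5 (α = 3): (3−5)(3−1)(3−7)(3−2) = (−2)·2·(−4)·1 = 16 ≡ 5, so v_5 = 5^{−1} = 9 (mod 11).
  v = [8, 3, 5, 8, 9].
Step 2: syndromes of r = [4, 1, 0, 10, 1] (all sums mod 11).
  S_0 = Σ v_i r_i = 8·4 + 3·1 + 5·0 + 8·10 + 9·1 = 124 ≡ 3.
  S_1 = Σ v_i α_i r_i = 8·5·4 + 3·1·1 + 5·7·0 + 8·2·10 + 9·3·1 = 350 ≡ 9.
  α_i^2 mod 11 = [3, 1, 5, 4, 9].
  S_2 = Σ v_i α_i^2 r_i = 8·3·4 + 3·1·1 + 5·5·0 + 8·4·10 + 9·9·1 = 500 ≡ 5.
  S = (3, 9, 5) ≠ 0, so r is not a codeword (an error is present).
Step 3: locate the error. For a single error e at position i, S_ℓ = v_i·e·α_i^ℓ, so α_err = S_1/S_0.
  S_0^{−1} = 3^{−1} = 4 (mod 11), so α_err = 9·4 = 36 ≡ 3 = α_5. Error position i = 5.
  Consistency check: S_2/S_1 = 5·5 = 25 ≡ 3 = α_err ✓ (single-error assumption holds).
Step 4: error magnitude e = S_0/v_5 = S_0·∏_{j≠5}(α_5 − α_j) = 3·5 = 15 ≡ 4 (mod 11).
Step 5: correct position 5: c_5 = r_5 − e = 1 − 4 ≡ 8 (mod 11). Hence c = [4, 1, 0, 10, 8].
  Check: interpolating c through the α_i gives m(x) = 3 + 9·x (degree < 2) with m(α_i) = c_i for every i, so c is indeed a codeword.


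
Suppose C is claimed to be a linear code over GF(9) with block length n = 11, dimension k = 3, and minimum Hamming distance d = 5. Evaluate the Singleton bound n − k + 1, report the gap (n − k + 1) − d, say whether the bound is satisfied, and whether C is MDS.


Singleton RHS = n − k + 1 = 9, slack = 4, bound satisfied, not MDS.

Singleton bound: d ≤ n − k + 1.
Here n = 11, k = 3, so n − k + 1 = 9.
Given d = 5, check d ≤ 9: YES.
Slack = (n − k + 1) − d = 4.
The code is NOT MDS (slack = 4 > 0).
Description: the claimed parameters are [11, 3, 5]_9; such a code would be non-MDS.


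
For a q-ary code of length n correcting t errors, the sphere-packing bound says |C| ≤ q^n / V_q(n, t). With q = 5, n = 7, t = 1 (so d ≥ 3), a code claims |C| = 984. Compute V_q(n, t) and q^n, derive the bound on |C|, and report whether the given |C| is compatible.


V_q(n, t) = 29, q^n = 78125, Hamming bound = 2693, |C| = 984 ≤ bound (satisfied).

Step 1: Compute V_q(n, t) = Σ_{j=0}^1 C(n, j) (q−1)^j.
  j = 0: C(7,0)·(4)^0 = 1·1 = 1.
  j = 1: C(7,1)·(4)^1 = 7·4 = 28.
  V_q(n, t) = 1 + 28 = 29.
Step 2: q^n = 5^7 = 78125.
Step 3: Hamming bound ⌊q^n / V_q(n,t)⌋ = ⌊78125/29⌋ = 2693.
Step 4: Compare |C| = 984 to 2693: satisfied.
The claimed |C| lies below the Hamming bound.


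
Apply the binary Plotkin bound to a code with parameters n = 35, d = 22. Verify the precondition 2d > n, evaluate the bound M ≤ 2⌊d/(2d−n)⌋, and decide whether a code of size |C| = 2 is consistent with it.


Plotkin bound M ≤ 4; given |C| = 2 ≤ bound (satisfied).

Check applicability: 2d = 44, n = 35.
2d − n = 9 > 0, so Plotkin applies.
Compute d/(2d−n) = 22/9 ≈ 2.4444.
⌊d/(2d−n)⌋ = 2.
Plotkin bound: M ≤ 2·2 = 4.
Given |C| = 2, check: satisfied.
This |C| is below the Plotkin bound.


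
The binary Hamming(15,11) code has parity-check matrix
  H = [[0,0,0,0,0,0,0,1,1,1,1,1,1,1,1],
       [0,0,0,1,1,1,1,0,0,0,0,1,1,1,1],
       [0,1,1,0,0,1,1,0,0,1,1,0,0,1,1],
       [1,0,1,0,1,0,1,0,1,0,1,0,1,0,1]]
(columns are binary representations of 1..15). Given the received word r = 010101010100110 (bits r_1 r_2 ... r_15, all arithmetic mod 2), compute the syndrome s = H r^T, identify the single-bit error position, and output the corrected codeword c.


s = (0, 0, 0, 1)^T, error position = 1, corrected codeword c = 110101010100110

Compute s = H r^T mod 2 one row at a time:
  s_1 = 1 + 0 + 1 + 0 + 0 + 1 + 1 + 0 = 4 ≡ 0 (mod 2).
  s_2 = 1 + 0 + 1 + 0 + 0 + 1 + 1 + 0 = 4 ≡ 0 (mod 2).
  s_3 = 1 + 0 + 1 + 0 + 1 + 0 + 1 + 0 = 4 ≡ 0 (mod 2).
  s_4 = 0 + 0 + 0 + 0 + 0 + 0 + 1 + 0 = 1 ≡ 1 (mod 2).
s = (0, 0, 0, 1)^T — this equals column 1 of H (binary 0001), so error is at position 1.
Correct: flip bit 1 of r = 010101010100110 to get c = 110101010100110.


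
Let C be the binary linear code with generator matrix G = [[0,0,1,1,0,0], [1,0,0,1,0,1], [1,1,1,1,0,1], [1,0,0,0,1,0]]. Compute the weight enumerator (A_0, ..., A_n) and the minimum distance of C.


Weight distribution: A_0 = 1, A_2 = 4, A_3 = 6, A_4 = 3, A_5 = 2. Minimum distance d = 2.

Enumerate all 2^4 = 16 messages m ∈ F_2^4.
For each, compute codeword c = mG in F_2^6, then tally its weight.
  m = 0000 → c = 000000, weight = 0.
  m = 1000 → c = 001100, weight = 2.
  m = 0100 → c = 100101, weight = 3.
  m = 1100 → c = 101001, weight = 3.
  m = 0010 → c = 111101, weight = 5.
  m = 1010 → c = 110001, weight = 3.
  m = 0110 → c = 011000, weight = 2.
  m = 1110 → c = 010100, weight = 2.
  m = 0001 → c = 100010, weight = 2.
  m = 1001 → c = 101110, weight = 4.
  m = 0101 → c = 000111, weight = 3.
  m = 1101 → c = 001011, weight = 3.
  m = 0011 → c = 011111, weight = 5.
  m = 1011 → c = 010011, weight = 3.
  m = 0111 → c = 111010, weight = 4.
  m = 1111 → c = 110110, weight = 4.
Tally weights:
  weight 0: 1 codewords.
  weight 2: 4 codewords.
  weight 3: 6 codewords.
  weight 4: 3 codewords.
  weight 5: 2 codewords.
Minimum distance d = smallest w > 0 with A_w > 0 = 2.
Sanity: Σ A_w = 16 = 2^4 = 16 ✓.


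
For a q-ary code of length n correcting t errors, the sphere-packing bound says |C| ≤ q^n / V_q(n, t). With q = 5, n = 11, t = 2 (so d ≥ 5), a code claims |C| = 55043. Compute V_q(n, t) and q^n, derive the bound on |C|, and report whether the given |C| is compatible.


V_q(n, t) = 925, q^n = 48828125, Hamming bound = 52787, |C| = 55043 > bound (violated).

Step 1: Compute V_q(n, t) = Σ_{j=0}^2 C(n, j) (q−1)^j.
  j = 0: C(11,0)·(4)^0 = 1·1 = 1.
  j = 1: C(11,1)·(4)^1 = 11·4 = 44.
  j = 2: C(11,2)·(4)^2 = 55·16 = 880.
  V_q(n, t) = 1 + 44 + 880 = 925.
Step 2: q^n = 5^11 = 48828125.
Step 3: Hamming bound ⌊q^n / V_q(n,t)⌋ = ⌊48828125/925⌋ = 52787.
Step 4: Compare |C| = 55043 to 52787: violated.
The claimed |C| lies above the Hamming bound, so no 5-ary code of length 11 with d ≥ 5 can have 55043 codewords.


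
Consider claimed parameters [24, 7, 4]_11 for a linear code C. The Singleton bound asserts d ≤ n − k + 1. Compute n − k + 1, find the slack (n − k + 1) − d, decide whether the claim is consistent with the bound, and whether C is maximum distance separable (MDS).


Singleton RHS = n − k + 1 = 18, slack = 14, bound satisfied, not MDS.

Singleton bound: d ≤ n − k + 1.
Here n = 24, k = 7, so n − k + 1 = 18.
Given d = 4, check d ≤ 18: YES.
Slack = (n − k + 1) − d = 14.
The code is NOT MDS (slack = 14 > 0).
Description: the claimed parameters are [24, 7, 4]_11; such a code would be non-MDS.


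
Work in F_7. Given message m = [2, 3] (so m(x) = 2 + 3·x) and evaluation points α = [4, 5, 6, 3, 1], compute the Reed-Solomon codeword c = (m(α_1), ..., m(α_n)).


c = [0, 3, 6, 4, 5]

Message polynomial: m(x) = 2 + 3·x (mod 7).
For each evaluation point α_i, compute m(α_i) mod 7:
  α_1 = 4: Horner steps 3 → 0, so m(4) = 0.
  α_2 = 5: Horner steps 3 → 3, so m(5) = 3.
  α_3 = 6: Horner steps 3 → 6, so m(6) = 6.
  α_4 = 3: Horner steps 3 → 4, so m(3) = 4.
  α_5 = 1: Horner steps 3 → 5, so m(1) = 5.
Codeword c = [0, 3, 6, 4, 5] ∈ F_7^5.


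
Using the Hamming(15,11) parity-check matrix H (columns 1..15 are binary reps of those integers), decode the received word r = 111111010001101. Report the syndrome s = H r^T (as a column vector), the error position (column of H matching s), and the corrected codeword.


s = (0, 0, 0, 1)^T, error position = 1, corrected codeword c = 011111010001101

Compute s = H r^T mod 2 one row at a time:
  s_1 = 1 + 0 + 0 + 0 + 1 + 1 + 0 + 1 = 4 ≡ 0 (mod 2).
  s_2 = 1 + 1 + 1 + 0 + 1 + 1 + 0 + 1 = 6 ≡ 0 (mod 2).
  s_3 = 1 + 1 + 1 + 0 + 0 + 0 + 0 + 1 = 4 ≡ 0 (mod 2).
  s_4 = 1 + 1 + 1 + 0 + 0 + 0 + 1 + 1 = 5 ≡ 1 (mod 2).
s = (0, 0, 0, 1)^T — this equals column 1 of H (binary 0001), so error is at position 1.
Correct: flip bit 1 of r = 111111010001101 to get c = 011111010001101.


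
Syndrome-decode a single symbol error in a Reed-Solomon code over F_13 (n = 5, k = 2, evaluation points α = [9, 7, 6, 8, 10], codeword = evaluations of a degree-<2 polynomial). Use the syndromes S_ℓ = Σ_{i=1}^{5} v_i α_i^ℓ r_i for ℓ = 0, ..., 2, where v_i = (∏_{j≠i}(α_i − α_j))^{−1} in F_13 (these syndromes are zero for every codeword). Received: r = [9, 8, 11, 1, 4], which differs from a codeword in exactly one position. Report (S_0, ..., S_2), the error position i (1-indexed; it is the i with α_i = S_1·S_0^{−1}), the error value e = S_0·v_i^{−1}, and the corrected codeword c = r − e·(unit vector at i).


S = (4, 2, 1), error at position 2, error magnitude e = 2, c = [9, 6, 11, 1, 4].

Step 1: column multipliers v_i = (∏_{j≠i}(α_i − α_j))^{−1} mod 13.
  i = 1 (α = 9): (9−7)(9−6)(9−8)(9−10) = 2·3·1·(−1) = −6 ≡ 7, so v_1 = 7^{−1} = 2 (mod 13).
  i = 2 (α = 7): (7−9)(7−6)(7−8)(7−10) = (−2)·1·(−1)·(−3) = −6 ≡ 7, so v_2 = 7^{−1} = 2 (mod 13).
  i = 3 (α = 6): (6−9)(6−7)(6−8)(6−10) = (−3)·(−1)·(−2)·(−4) = 24 ≡ 11, so v_3 = 11^{−1} = 6 (mod 13).
  i = 4 (α = 8): (8−9)(8−7)(8−6)(8−10) = (−1)·1·2·(−2) = 4 ≡ 4, so v_4 = 4^{−1} = 10 (mod 13).
  i = 5 (α = 10): (10−9)(10−7)(10−6)(10−8) = 1·3·4·2 = 24 ≡ 11, so v_5 = 11^{−1} = 6 (mod 13).
  v = [2, 2, 6, 10, 6].
Step 2: syndromes of r = [9, 8, 11, 1, 4] (all sums mod 13).
  S_0 = Σ v_i r_i = 2·9 + 2·8 + 6·11 + 10·1 + 6·4 = 134 ≡ 4.
  S_1 = Σ v_i α_i r_i = 2·9·9 + 2·7·8 + 6·6·11 + 10·8·1 + 6·10·4 = 990 ≡ 2.
  α_i^2 mod 13 = [3, 10, 10, 12, 9].
  S_2 = Σ v_i α_i^2 r_i = 2·3·9 + 2·10·8 + 6·10·11 + 10·12·1 + 6·9·4 = 1210 ≡ 1.
  S = (4, 2, 1) ≠ 0, so r is not a codeword (an error is present).
Step 3: locate the error. For a single error e at position i, S_ℓ = v_i·e·α_i^ℓ, so α_err = S_1/S_0.
  S_0^{−1} = 4^{−1} = 10 (mod 13), so α_err = 2·10 = 20 ≡ 7 = α_2. Error position i = 2.
  Consistency check: S_2/S_1 = 1·7 = 7 ≡ 7 = α_err ✓ (single-error assumption holds).
Step 4: error magnitude e = S_0/v_2 = S_0·∏_{j≠2}(α_2 − α_j) = 4·7 = 28 ≡ 2 (mod 13).
Step 5: correct position 2: c_2 = r_2 − e = 8 − 2 ≡ 6 (mod 13). Hence c = [9, 6, 11, 1, 4].
  Check: interpolating c through the α_i gives m(x) = 2 + 8·x (degree < 2) with m(α_i) = c_i for every i, so c is indeed a codeword.


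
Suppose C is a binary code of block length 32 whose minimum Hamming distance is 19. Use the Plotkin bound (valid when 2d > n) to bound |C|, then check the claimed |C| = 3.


Plotkin bound M ≤ 6; given |C| = 3 ≤ bound (satisfied).

Check applicability: 2d = 38, n = 32.
2d − n = 6 > 0, so Plotkin applies.
Compute d/(2d−n) = 19/6 ≈ 3.1667.
⌊d/(2d−n)⌋ = 3.
Plotkin bound: M ≤ 2·3 = 6.
Given |C| = 3, check: satisfied.
This |C| is below the Plotkin bound.


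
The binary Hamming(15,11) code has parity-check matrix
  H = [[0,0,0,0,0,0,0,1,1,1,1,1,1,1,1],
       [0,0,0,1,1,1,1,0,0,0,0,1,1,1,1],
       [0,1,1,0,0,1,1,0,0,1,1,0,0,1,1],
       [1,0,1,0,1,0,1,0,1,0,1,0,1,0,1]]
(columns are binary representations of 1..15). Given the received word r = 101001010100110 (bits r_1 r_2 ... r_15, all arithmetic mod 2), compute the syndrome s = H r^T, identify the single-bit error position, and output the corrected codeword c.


s = (0, 1, 0, 1)^T, error position = 5, corrected codeword c = 101011010100110

Compute s = H r^T mod 2 one row at a time:
  s_1 = 1 + 0 + 1 + 0 + 0 + 1 + 1 + 0 = 4 ≡ 0 (mod 2).
  s_2 = 0 + 0 + 1 + 0 + 0 + 1 + 1 + 0 = 3 ≡ 1 (mod 2).
  s_3 = 0 + 1 + 1 + 0 + 1 + 0 + 1 + 0 = 4 ≡ 0 (mod 2).
  s_4 = 1 + 1 + 0 + 0 + 0 + 0 + 1 + 0 = 3 ≡ 1 (mod 2).
s = (0, 1, 0, 1)^T — this equals column 5 of H (binary 0101), so error is at position 5.
Correct: flip bit 5 of r = 101001010100110 to get c = 101011010100110.


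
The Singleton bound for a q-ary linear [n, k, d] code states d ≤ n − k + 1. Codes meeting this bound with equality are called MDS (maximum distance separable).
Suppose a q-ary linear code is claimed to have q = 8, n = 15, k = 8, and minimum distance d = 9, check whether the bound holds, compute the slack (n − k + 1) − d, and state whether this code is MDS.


Singleton RHS = n − k + 1 = 8, slack = -1, bound violated (no such code; not MDS).

Singleton bound: d ≤ n − k + 1.
Here n = 15, k = 8, so n − k + 1 = 8.
Given d = 9, check d ≤ 8: NO.
Slack = (n − k + 1) − d = -1.
The slack is negative: d = 9 exceeds n − k + 1 = 8 by 1, so the Singleton bound is violated and no linear [15, 8, 9]_8 code can exist. In particular it is not MDS (MDS requires d = n − k + 1 exactly).
Description: the claimed parameters are [15, 8, 9]_8; such a code would be impossible (violates the Singleton bound).


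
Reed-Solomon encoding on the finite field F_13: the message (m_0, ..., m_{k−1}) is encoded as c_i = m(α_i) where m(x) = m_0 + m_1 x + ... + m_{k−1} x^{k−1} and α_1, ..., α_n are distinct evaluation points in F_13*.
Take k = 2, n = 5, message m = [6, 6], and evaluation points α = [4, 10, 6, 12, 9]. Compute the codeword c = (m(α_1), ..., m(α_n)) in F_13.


c = [4, 1, 3, 0, 8]

Message polynomial: m(x) = 6 + 6·x (mod 13).
For each evaluation point α_i, compute m(α_i) mod 13:
  α_1 = 4: Horner steps 6 → 4, so m(4) = 4.
  α_2 = 10: Horner steps 6 → 1, so m(10) = 1.
  α_3 = 6: Horner steps 6 → 3, so m(6) = 3.
  α_4 = 12: Horner steps 6 → 0, so m(12) = 0.
  α_5 = 9: Horner steps 6 → 8, so m(9) = 8.
Codeword c = [4, 1, 3, 0, 8] ∈ F_13^5.


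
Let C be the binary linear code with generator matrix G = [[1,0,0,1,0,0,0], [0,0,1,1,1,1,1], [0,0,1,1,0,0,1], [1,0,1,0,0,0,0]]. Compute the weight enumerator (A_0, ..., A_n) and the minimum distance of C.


Weight distribution: A_0 = 1, A_1 = 1, A_2 = 4, A_3 = 4, A_4 = 3, A_5 = 3. Minimum distance d = 1.

Enumerate all 2^4 = 16 messages m ∈ F_2^4.
For each, compute codeword c = mG in F_2^7, then tally its weight.
  m = 0000 → c = 0000000, weight = 0.
  m = 1000 → c = 1001000, weight = 2.
  m = 0100 → c = 0011111, weight = 5.
  m = 1100 → c = 1010111, weight = 5.
  m = 0010 → c = 0011001, weight = 3.
  m = 1010 → c = 1010001, weight = 3.
  m = 0110 → c = 0000110, weight = 2.
  m = 1110 → c = 1001110, weight = 4.
  m = 0001 → c = 1010000, weight = 2.
  m = 1001 → c = 0011000, weight = 2.
  m = 0101 → c = 1001111, weight = 5.
  m = 1101 → c = 0000111, weight = 3.
  m = 0011 → c = 1001001, weight = 3.
  m = 1011 → c = 0000001, weight = 1.
  m = 0111 → c = 1010110, weight = 4.
  m = 1111 → c = 0011110, weight = 4.
Tally weights:
  weight 0: 1 codewords.
  weight 1: 1 codewords.
  weight 2: 4 codewords.
  weight 3: 4 codewords.
  weight 4: 3 codewords.
  weight 5: 3 codewords.
Minimum distance d = smallest w > 0 with A_w > 0 = 1.
Sanity: Σ A_w = 16 = 2^4 = 16 ✓.


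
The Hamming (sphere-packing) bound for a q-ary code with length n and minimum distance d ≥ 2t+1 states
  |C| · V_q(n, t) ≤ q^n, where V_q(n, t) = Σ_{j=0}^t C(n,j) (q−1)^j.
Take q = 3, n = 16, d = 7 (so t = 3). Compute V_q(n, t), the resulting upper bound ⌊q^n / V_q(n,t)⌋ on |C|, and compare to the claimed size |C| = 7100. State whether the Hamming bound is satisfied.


V_q(n, t) = 4993, q^n = 43046721, Hamming bound = 8621, |C| = 7100 ≤ bound (satisfied).

Step 1: Compute V_q(n, t) = Σ_{j=0}^3 C(n, j) (q−1)^j.
  j = 0: C(16,0)·(2)^0 = 1·1 = 1.
  j = 1: C(16,1)·(2)^1 = 16·2 = 32.
  j = 2: C(16,2)·(2)^2 = 120·4 = 480.
  j = 3: C(16,3)·(2)^3 = 560·8 = 4480.
  V_q(n, t) = 1 + 32 + 480 + 4480 = 4993.
Step 2: q^n = 3^16 = 43046721.
Step 3: Hamming bound ⌊q^n / V_q(n,t)⌋ = ⌊43046721/4993⌋ = 8621.
Step 4: Compare |C| = 7100 to 8621: satisfied.
The claimed |C| lies below the Hamming bound.


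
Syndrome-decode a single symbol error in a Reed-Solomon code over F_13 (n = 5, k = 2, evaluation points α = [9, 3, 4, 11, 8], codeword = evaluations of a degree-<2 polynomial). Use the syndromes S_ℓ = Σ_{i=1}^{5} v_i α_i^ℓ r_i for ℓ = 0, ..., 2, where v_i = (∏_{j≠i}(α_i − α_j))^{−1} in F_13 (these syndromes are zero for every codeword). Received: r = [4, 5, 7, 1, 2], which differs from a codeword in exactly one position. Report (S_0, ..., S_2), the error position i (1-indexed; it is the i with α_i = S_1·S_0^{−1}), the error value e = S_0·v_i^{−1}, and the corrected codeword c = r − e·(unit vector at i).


S = (10, 6, 1), error at position 4, error magnitude e = 6, c = [4, 5, 7, 8, 2].

Step 1: column multipliers v_i = (∏_{j≠i}(α_i − α_j))^{−1} mod 13.
  i = 1 (α = 9): (9−3)(9−4)(9−11)(9−8) = 6·5·(−2)·1 = −60 ≡ 5, so v_1 = 5^{−1} = 8 (mod 13).
  i = 2 (α = 3): (3−9)(3−4)(3−11)(3−8) = (−6)·(−1)·(−8)·(−5) = 240 ≡ 6, so v_2 = 6^{−1} = 11 (mod 13).
  i = 3 (α = 4): (4−9)(4−3)(4−11)(4−8) = (−5)·1·(−7)·(−4) = −140 ≡ 3, so v_3 = 3^{−1} = 9 (mod 13).
  i = 4 (α = 11): (11−9)(11−3)(11−4)(11−8) = 2·8·7·3 = 336 ≡ 11, so v_4 = 11^{−1} = 6 (mod 13).
  i = 5 (α = 8): (8−9)(8−3)(8−4)(8−11) = (−1)·5·4·(−3) = 60 ≡ 8, so v_5 = 8^{−1} = 5 (mod 13).
  v = [8, 11, 9, 6, 5].
Step 2: syndromes of r = [4, 5, 7, 1, 2] (all sums mod 13).
  S_0 = Σ v_i r_i = 8·4 + 11·5 + 9·7 + 6·1 + 5·2 = 166 ≡ 10.
  S_1 = Σ v_i α_i r_i = 8·9·4 + 11·3·5 + 9·4·7 + 6·11·1 + 5·8·2 = 851 ≡ 6.
  α_i^2 mod 13 = [3, 9, 3, 4, 12].
  S_2 = Σ v_i α_i^2 r_i = 8·3·4 + 11·9·5 + 9·3·7 + 6·4·1 + 5·12·2 = 924 ≡ 1.
  S = (10, 6, 1) ≠ 0, so r is not a codeword (an error is present).
Step 3: locate the error. For a single error e at position i, S_ℓ = v_i·e·α_i^ℓ, so α_err = S_1/S_0.
  S_0^{−1} = 10^{−1} = 4 (mod 13), so α_err = 6·4 = 24 ≡ 11 = α_4. Error position i = 4.
  Consistency check: S_2/S_1 = 1·11 = 11 ≡ 11 = α_err ✓ (single-error assumption holds).
Step 4: error magnitude e = S_0/v_4 = S_0·∏_{j≠4}(α_4 − α_j) = 10·11 = 110 ≡ 6 (mod 13).
Step 5: correct position 4: c_4 = r_4 − e = 1 − 6 ≡ 8 (mod 13). Hence c = [4, 5, 7, 8, 2].
  Check: interpolating c through the α_i gives m(x) = 12 + 2·x (degree < 2) with m(α_i) = c_i for every i, so c is indeed a codeword.


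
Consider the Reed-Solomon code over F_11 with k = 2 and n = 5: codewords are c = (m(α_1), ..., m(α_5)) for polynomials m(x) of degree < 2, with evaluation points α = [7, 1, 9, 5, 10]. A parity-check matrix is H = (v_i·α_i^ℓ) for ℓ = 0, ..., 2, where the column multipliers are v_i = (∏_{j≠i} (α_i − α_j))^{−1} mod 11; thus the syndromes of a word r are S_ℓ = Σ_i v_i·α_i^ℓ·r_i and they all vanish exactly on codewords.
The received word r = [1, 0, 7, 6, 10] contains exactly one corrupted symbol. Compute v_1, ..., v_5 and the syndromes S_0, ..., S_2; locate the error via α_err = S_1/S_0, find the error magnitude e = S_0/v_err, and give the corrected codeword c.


S = (6, 6, 6), error at position 2, error magnitude e = 6, c = [1, 5, 7, 6, 10].

Step 1: column multipliers v_i = (∏_{j≠i}(α_i − α_j))^{−1} mod 11.
  i = 1 (α = 7): (7−1)(7−9)(7−5)(7−10) = 6·(−2)·2·(−3) = 72 ≡ 6, so v_1 = 6^{−1} = 2 (mod 11).
  i = 2 (α = 1): (1−7)(1−9)(1−5)(1−10) = (−6)·(−8)·(−4)·(−9) = 1728 ≡ 1, so v_2 = 1^{−1} = 1 (mod 11).
  i = 3 (α = 9): (9−7)(9−1)(9−5)(9−10) = 2·8·4·(−1) = −64 ≡ 2, so v_3 = 2^{−1} = 6 (mod 11).
  i = 4 (α = 5): (5−7)(5−1)(5−9)(5−10) = (−2)·4·(−4)·(−5) = −160 ≡ 5, so v_4 = 5^{−1} = 9 (mod 11).
  i = 5 (α = 10): (10−7)(10−1)(10−9)(10−5) = 3·9·1·5 = 135 ≡ 3, so v_5 = 3^{−1} = 4 (mod 11).
  v = [2, 1, 6, 9, 4].
Step 2: syndromes of r = [1, 0, 7, 6, 10] (all sums mod 11).
  S_0 = Σ v_i r_i = 2·1 + 1·0 + 6·7 + 9·6 + 4·10 = 138 ≡ 6.
  S_1 = Σ v_i α_i r_i = 2·7·1 + 1·1·0 + 6·9·7 + 9·5·6 + 4·10·10 = 1062 ≡ 6.
  α_i^2 mod 11 = [5, 1, 4, 3, 1].
  S_2 = Σ v_i α_i^2 r_i = 2·5·1 + 1·1·0 + 6·4·7 + 9·3·6 + 4·1·10 = 380 ≡ 6.
  S = (6, 6, 6) ≠ 0, so r is not a codeword (an error is present).
Step 3: locate the error. For a single error e at position i, S_ℓ = v_i·e·α_i^ℓ, so α_err = S_1/S_0.
  S_0^{−1} = 6^{−1} = 2 (mod 11), so α_err = 6·2 = 12 ≡ 1 = α_2. Error position i = 2.
  Consistency check: S_2/S_1 = 6·2 = 12 ≡ 1 = α_err ✓ (single-error assumption holds).
Step 4: error magnitude e = S_0/v_2 = S_0·∏_{j≠2}(α_2 − α_j) = 6·1 = 6 ≡ 6 (mod 11).
Step 5: correct position 2: c_2 = r_2 − e = 0 − 6 ≡ 5 (mod 11). Hence c = [1, 5, 7, 6, 10].
  Check: interpolating c through the α_i gives m(x) = 2 + 3·x (degree < 2) with m(α_i) = c_i for every i, so c is indeed a codeword.


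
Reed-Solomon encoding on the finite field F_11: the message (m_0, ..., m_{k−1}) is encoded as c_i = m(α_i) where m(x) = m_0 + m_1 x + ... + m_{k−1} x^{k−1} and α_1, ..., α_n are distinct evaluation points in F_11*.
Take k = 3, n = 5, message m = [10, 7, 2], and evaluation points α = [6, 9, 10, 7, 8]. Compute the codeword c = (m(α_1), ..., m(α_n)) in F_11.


c = [3, 4, 5, 3, 7]

Message polynomial: m(x) = 10 + 7·x + 2·x^2 (mod 11).
For each evaluation point α_i, compute m(α_i) mod 11:
  α_1 = 6: Horner steps 2 → 8 → 3, so m(6) = 3.
  α_2 = 9: Horner steps 2 → 3 → 4, so m(9) = 4.
  α_3 = 10: Horner steps 2 → 5 → 5, so m(10) = 5.
  α_4 = 7: Horner steps 2 → 10 → 3, so m(7) = 3.
  α_5 = 8: Horner steps 2 → 1 → 7, so m(8) = 7.
Codeword c = [3, 4, 5, 3, 7] ∈ F_11^5.


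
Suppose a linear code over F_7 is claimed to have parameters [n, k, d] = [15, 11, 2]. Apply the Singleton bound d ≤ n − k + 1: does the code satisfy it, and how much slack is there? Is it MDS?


Singleton RHS = n − k + 1 = 5, slack = 3, bound satisfied, not MDS.

Singleton bound: d ≤ n − k + 1.
Here n = 15, k = 11, so n − k + 1 = 5.
Given d = 2, check d ≤ 5: YES.
Slack = (n − k + 1) − d = 3.
The code is NOT MDS (slack = 3 > 0).
Description: the claimed parameters are [15, 11, 2]_7; such a code would be non-MDS.


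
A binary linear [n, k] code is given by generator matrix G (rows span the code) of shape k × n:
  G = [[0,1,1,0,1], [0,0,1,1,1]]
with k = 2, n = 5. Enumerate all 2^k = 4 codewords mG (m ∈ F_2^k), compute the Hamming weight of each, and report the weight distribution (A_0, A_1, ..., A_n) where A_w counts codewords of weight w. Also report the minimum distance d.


Weight distribution: A_0 = 1, A_2 = 1, A_3 = 2. Minimum distance d = 2.

Enumerate all 2^2 = 4 messages m ∈ F_2^2.
For each, compute codeword c = mG in F_2^5, then tally its weight.
  m = 00 → c = 00000, weight = 0.
  m = 10 → c = 01101, weight = 3.
  m = 01 → c = 00111, weight = 3.
  m = 11 → c = 01010, weight = 2.
Tally weights:
  weight 0: 1 codewords.
  weight 2: 1 codewords.
  weight 3: 2 codewords.
Minimum distance d = smallest w > 0 with A_w > 0 = 2.
Sanity: Σ A_w = 4 = 2^2 = 4 ✓.


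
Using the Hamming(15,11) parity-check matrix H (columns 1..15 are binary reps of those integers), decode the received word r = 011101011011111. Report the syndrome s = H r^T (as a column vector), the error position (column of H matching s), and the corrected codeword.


s = (1, 0, 0, 1)^T, error position = 9, corrected codeword c = 011101010011111

Compute s = H r^T mod 2 one row at a time:
  s_1 = 1 + 1 + 0 + 1 + 1 + 1 + 1 + 1 = 7 ≡ 1 (mod 2).
  s_2 = 1 + 0 + 1 + 0 + 1 + 1 + 1 + 1 = 6 ≡ 0 (mod 2).
  s_3 = 1 + 1 + 1 + 0 + 0 + 1 + 1 + 1 = 6 ≡ 0 (mod 2).
  s_4 = 0 + 1 + 0 + 0 + 1 + 1 + 1 + 1 = 5 ≡ 1 (mod 2).
s = (1, 0, 0, 1)^T — this equals column 9 of H (binary 1001), so error is at position 9.
Correct: flip bit 9 of r = 011101011011111 to get c = 011101010011111.


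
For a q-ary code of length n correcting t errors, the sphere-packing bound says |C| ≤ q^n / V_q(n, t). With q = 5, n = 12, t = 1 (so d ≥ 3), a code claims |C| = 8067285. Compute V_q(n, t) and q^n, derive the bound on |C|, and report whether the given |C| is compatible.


V_q(n, t) = 49, q^n = 244140625, Hamming bound = 4982461, |C| = 8067285 > bound (violated).

Step 1: Compute V_q(n, t) = Σ_{j=0}^1 C(n, j) (q−1)^j.
  j = 0: C(12,0)·(4)^0 = 1·1 = 1.
  j = 1: C(12,1)·(4)^1 = 12·4 = 48.
  V_q(n, t) = 1 + 48 = 49.
Step 2: q^n = 5^12 = 244140625.
Step 3: Hamming bound ⌊q^n / V_q(n,t)⌋ = ⌊244140625/49⌋ = 4982461.
Step 4: Compare |C| = 8067285 to 4982461: violated.
The claimed |C| lies above the Hamming bound, so no 5-ary code of length 12 with d ≥ 3 can have 8067285 codewords.


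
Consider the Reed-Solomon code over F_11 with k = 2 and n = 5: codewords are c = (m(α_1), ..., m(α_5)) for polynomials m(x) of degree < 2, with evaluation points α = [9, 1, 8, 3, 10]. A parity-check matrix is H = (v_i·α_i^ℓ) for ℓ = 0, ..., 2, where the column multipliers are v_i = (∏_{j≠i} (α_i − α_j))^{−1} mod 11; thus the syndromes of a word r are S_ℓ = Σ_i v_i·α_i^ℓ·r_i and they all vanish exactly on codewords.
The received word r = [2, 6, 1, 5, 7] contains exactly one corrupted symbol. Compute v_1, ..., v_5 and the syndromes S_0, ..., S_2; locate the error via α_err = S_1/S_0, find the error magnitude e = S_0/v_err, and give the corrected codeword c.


S = (1, 8, 9), error at position 3, error magnitude e = 4, c = [2, 6, 8, 5, 7].

Step 1: column multipliers v_i = (∏_{j≠i}(α_i − α_j))^{−1} mod 11.
  i = 1 (α = 9): (9−1)(9−8)(9−3)(9−10) = 8·1·6·(−1) = −48 ≡ 7, so v_1 = 7^{−1} = 8 (mod 11).
  i = 2 (α = 1): (1−9)(1−8)(1−3)(1−10) = (−8)·(−7)·(−2)·(−9) = 1008 ≡ 7, so v_2 = 7^{−1} = 8 (mod 11).
  i = 3 (α = 8): (8−9)(8−1)(8−3)(8−10) = (−1)·7·5·(−2) = 70 ≡ 4, so v_3 = 4^{−1} = 3 (mod 11).
  i = 4 (α = 3): (3−9)(3−1)(3−8)(3−10) = (−6)·2·(−5)·(−7) = −420 ≡ 9, so v_4 = 9^{−1} = 5 (mod 11).
  i = 5 (α = 10): (10−9)(10−1)(10−8)(10−3) = 1·9·2·7 = 126 ≡ 5, so v_5 = 5^{−1} = 9 (mod 11).
  v = [8, 8, 3, 5, 9].
Step 2: syndromes of r = [2, 6, 1, 5, 7] (all sums mod 11).
  S_0 = Σ v_i r_i = 8·2 + 8·6 + 3·1 + 5·5 + 9·7 = 155 ≡ 1.
  S_1 = Σ v_i α_i r_i = 8·9·2 + 8·1·6 + 3·8·1 + 5·3·5 + 9·10·7 = 921 ≡ 8.
  α_i^2 mod 11 = [4, 1, 9, 9, 1].
  S_2 = Σ v_i α_i^2 r_i = 8·4·2 + 8·1·6 + 3·9·1 + 5·9·5 + 9·1·7 = 427 ≡ 9.
  S = (1, 8, 9) ≠ 0, so r is not a codeword (an error is present).
Step 3: locate the error. For a single error e at position i, S_ℓ = v_i·e·α_i^ℓ, so α_err = S_1/S_0.
  S_0^{−1} = 1^{−1} = 1 (mod 11), so α_err = 8·1 = 8 ≡ 8 = α_3. Error position i = 3.
  Consistency check: S_2/S_1 = 9·7 = 63 ≡ 8 = α_err ✓ (single-error assumption holds).
Step 4: error magnitude e = S_0/v_3 = S_0·∏_{j≠3}(α_3 − α_j) = 1·4 = 4 ≡ 4 (mod 11).
Step 5: correct position 3: c_3 = r_3 − e = 1 − 4 ≡ 8 (mod 11). Hence c = [2, 6, 8, 5, 7].
  Check: interpolating c through the α_i gives m(x) = 1 + 5·x (degree < 2) with m(α_i) = c_i for every i, so c is indeed a codeword.


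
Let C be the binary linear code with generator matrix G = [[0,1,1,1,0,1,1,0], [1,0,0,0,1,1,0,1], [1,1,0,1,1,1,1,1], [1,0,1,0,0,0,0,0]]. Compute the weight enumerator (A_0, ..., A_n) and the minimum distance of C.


Weight distribution: A_0 = 1, A_2 = 4, A_3 = 1, A_4 = 3, A_5 = 4, A_7 = 3. Minimum distance d = 2.

Enumerate all 2^4 = 16 messages m ∈ F_2^4.
For each, compute codeword c = mG in F_2^8, then tally its weight.
  m = 0000 → c = 00000000, weight = 0.
  m = 1000 → c = 01110110, weight = 5.
  m = 0100 → c = 10001101, weight = 4.
  m = 1100 → c = 11111011, weight = 7.
  m = 0010 → c = 11011111, weight = 7.
  m = 1010 → c = 10101001, weight = 4.
  m = 0110 → c = 01010010, weight = 3.
  m = 1110 → c = 00100100, weight = 2.
  m = 0001 → c = 10100000, weight = 2.
  m = 1001 → c = 11010110, weight = 5.
  m = 0101 → c = 00101101, weight = 4.
  m = 1101 → c = 01011011, weight = 5.
  m = 0011 → c = 01111111, weight = 7.
  m = 1011 → c = 00001001, weight = 2.
  m = 0111 → c = 11110010, weight = 5.
  m = 1111 → c = 10000100, weight = 2.
Tally weights:
  weight 0: 1 codewords.
  weight 2: 4 codewords.
  weight 3: 1 codewords.
  weight 4: 3 codewords.
  weight 5: 4 codewords.
  weight 7: 3 codewords.
Minimum distance d = smallest w > 0 with A_w > 0 = 2.
Sanity: Σ A_w = 16 = 2^4 = 16 ✓.


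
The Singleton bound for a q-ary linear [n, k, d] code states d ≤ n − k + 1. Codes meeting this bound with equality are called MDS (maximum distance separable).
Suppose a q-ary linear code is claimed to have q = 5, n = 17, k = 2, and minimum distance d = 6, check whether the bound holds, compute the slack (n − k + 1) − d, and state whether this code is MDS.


Singleton RHS = n − k + 1 = 16, slack = 10, bound satisfied, not MDS.

Singleton bound: d ≤ n − k + 1.
Here n = 17, k = 2, so n − k + 1 = 16.
Given d = 6, check d ≤ 16: YES.
Slack = (n − k + 1) − d = 10.
The code is NOT MDS (slack = 10 > 0).
Description: the claimed parameters are [17, 2, 6]_5; such a code would be non-MDS.


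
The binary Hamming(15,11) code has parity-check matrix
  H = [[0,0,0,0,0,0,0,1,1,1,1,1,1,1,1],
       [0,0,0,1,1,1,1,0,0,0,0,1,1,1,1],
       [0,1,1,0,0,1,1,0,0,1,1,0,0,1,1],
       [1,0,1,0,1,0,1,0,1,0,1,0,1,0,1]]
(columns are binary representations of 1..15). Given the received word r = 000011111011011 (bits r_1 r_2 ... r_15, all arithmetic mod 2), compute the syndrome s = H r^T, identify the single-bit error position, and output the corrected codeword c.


s = (0, 0, 1, 1)^T, error position = 3, corrected codeword c = 001011111011011

Compute s = H r^T mod 2 one row at a time:
  s_1 = 1 + 1 + 0 + 1 + 1 + 0 + 1 + 1 = 6 ≡ 0 (mod 2).
  s_2 = 0 + 1 + 1 + 1 + 1 + 0 + 1 + 1 = 6 ≡ 0 (mod 2).
  s_3 = 0 + 0 + 1 + 1 + 0 + 1 + 1 + 1 = 5 ≡ 1 (mod 2).
  s_4 = 0 + 0 + 1 + 1 + 1 + 1 + 0 + 1 = 5 ≡ 1 (mod 2).
s = (0, 0, 1, 1)^T — this equals column 3 of H (binary 0011), so error is at position 3.
Correct: flip bit 3 of r = 000011111011011 to get c = 001011111011011.


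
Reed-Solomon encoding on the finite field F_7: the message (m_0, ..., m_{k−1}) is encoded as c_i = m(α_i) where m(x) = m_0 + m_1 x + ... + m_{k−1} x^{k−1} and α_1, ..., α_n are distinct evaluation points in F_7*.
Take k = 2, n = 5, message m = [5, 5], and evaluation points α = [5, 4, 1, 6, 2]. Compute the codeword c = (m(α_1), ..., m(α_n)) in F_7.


c = [2, 4, 3, 0, 1]

Message polynomial: m(x) = 5 + 5·x (mod 7).
For each evaluation point α_i, compute m(α_i) mod 7:
  α_1 = 5: Horner steps 5 → 2, so m(5) = 2.
  α_2 = 4: Horner steps 5 → 4, so m(4) = 4.
  α_3 = 1: Horner steps 5 → 3, so m(1) = 3.
  α_4 = 6: Horner steps 5 → 0, so m(6) = 0.
  α_5 = 2: Horner steps 5 → 1, so m(2) = 1.
Codeword c = [2, 4, 3, 0, 1] ∈ F_7^5.


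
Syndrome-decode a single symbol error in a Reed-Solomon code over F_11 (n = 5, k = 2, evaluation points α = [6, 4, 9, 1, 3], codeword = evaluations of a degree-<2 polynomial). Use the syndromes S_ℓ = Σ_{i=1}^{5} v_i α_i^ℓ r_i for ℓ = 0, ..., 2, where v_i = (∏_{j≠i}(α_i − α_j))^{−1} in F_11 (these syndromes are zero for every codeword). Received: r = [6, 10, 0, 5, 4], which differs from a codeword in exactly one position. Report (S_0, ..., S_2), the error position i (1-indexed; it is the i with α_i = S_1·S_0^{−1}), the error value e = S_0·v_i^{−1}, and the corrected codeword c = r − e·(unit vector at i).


S = (10, 8, 2), error at position 5, error magnitude e = 3, c = [6, 10, 0, 5, 1].

Step 1: column multipliers v_i = (∏_{j≠i}(α_i − α_j))^{−1} mod 11.
  i = 1 (α = 6): (6−4)(6−9)(6−1)(6−3) = 2·(−3)·5·3 = −90 ≡ 9, so v_1 = 9^{−1} = 5 (mod 11).
  i = 2 (α = 4): (4−6)(4−9)(4−1)(4−3) = (−2)·(−5)·3·1 = 30 ≡ 8, so v_2 = 8^{−1} = 7 (mod 11).
  i = 3 (α = 9): (9−6)(9−4)(9−1)(9−3) = 3·5·8·6 = 720 ≡ 5, so v_3 = 5^{−1} = 9 (mod 11).
  i = 4 (α = 1): (1−6)(1−4)(1−9)(1−3) = (−5)·(−3)·(−8)·(−2) = 240 ≡ 9, so v_4 = 9^{−1} = 5 (mod 11).
  i = 5 (α = 3): (3−6)(3−4)(3−9)(3−1) = (−3)·(−1)·(−6)·2 = −36 ≡ 8, so v_5 = 8^{−1} = 7 (mod 11).
  v = [5, 7, 9, 5, 7].
Step 2: syndromes of r = [6, 10, 0, 5, 4] (all sums mod 11).
  S_0 = Σ v_i r_i = 5·6 + 7·10 + 9·0 + 5·5 + 7·4 = 153 ≡ 10.
  S_1 = Σ v_i α_i r_i = 5·6·6 + 7·4·10 + 9·9·0 + 5·1·5 + 7·3·4 = 569 ≡ 8.
  α_i^2 mod 11 = [3, 5, 4, 1, 9].
  S_2 = Σ v_i α_i^2 r_i = 5·3·6 + 7·5·10 + 9·4·0 + 5·1·5 + 7·9·4 = 717 ≡ 2.
  S = (10, 8, 2) ≠ 0, so r is not a codeword (an error is present).
Step 3: locate the error. For a single error e at position i, S_ℓ = v_i·e·α_i^ℓ, so α_err = S_1/S_0.
  S_0^{−1} = 10^{−1} = 10 (mod 11), so α_err = 8·10 = 80 ≡ 3 = α_5. Error position i = 5.
  Consistency check: S_2/S_1 = 2·7 = 14 ≡ 3 = α_err ✓ (single-error assumption holds).
Step 4: error magnitude e = S_0/v_5 = S_0·∏_{j≠5}(α_5 − α_j) = 10·8 = 80 ≡ 3 (mod 11).
Step 5: correct position 5: c_5 = r_5 − e = 4 − 3 ≡ 1 (mod 11). Hence c = [6, 10, 0, 5, 1].
  Check: interpolating c through the α_i gives m(x) = 7 + 9·x (degree < 2) with m(α_i) = c_i for every i, so c is indeed a codeword.
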